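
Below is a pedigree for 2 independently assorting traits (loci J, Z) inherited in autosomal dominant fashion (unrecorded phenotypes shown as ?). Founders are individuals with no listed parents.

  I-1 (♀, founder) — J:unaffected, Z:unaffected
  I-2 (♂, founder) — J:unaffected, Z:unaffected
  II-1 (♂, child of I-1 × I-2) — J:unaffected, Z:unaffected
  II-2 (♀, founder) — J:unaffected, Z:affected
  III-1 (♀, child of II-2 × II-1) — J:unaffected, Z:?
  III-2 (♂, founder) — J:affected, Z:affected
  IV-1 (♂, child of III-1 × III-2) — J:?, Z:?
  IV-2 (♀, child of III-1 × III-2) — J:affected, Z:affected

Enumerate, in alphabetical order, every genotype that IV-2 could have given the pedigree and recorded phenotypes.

J/I-1 un ·: jj
J/I-2 un ·: jj
J/II-1 un I-1×I-2: jj
J/II-2 un ·: jj
J/III-1 un II-2×II-1: jj
J/III-2 aff ·: Jj|JJ
J/IV-1 ? III-1×III-2: jj|Jj
J/IV-2 aff III-1×III-2: Jj
⇒ J over [I-1,I-2,II-1,II-2,III-1,III-2,IV-1,IV-2]: 3 consistent
Z/I-1 un ·: zz
Z/I-2 un ·: zz
Z/II-1 un I-1×I-2: zz
Z/II-2 aff ·: Zz|ZZ
Z/III-1 ? II-2×II-1: zz|Zz
Z/III-2 aff ·: Zz|ZZ
Z/IV-1 ? III-1×III-2: zz|Zz|ZZ
Z/IV-2 aff III-1×III-2: Zz|ZZ
⇒ Z over [I-1,I-2,II-1,II-2,III-1,III-2,IV-1,IV-2]: 23 consistent

IV-2 ∈ {Jj ZZ, Jj Zz}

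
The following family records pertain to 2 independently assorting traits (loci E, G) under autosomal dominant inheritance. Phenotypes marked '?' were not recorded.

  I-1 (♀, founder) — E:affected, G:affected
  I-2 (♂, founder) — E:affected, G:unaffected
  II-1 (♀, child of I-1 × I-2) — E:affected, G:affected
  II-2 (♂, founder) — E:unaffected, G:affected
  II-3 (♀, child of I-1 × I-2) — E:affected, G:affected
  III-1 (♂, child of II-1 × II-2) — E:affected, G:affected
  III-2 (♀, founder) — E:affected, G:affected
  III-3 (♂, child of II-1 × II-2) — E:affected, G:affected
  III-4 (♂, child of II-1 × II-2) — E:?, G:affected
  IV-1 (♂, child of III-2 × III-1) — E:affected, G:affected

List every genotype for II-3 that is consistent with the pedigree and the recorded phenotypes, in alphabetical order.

II-3 ∈ {EE Gg, Ee Gg}

E/I-1 aff ·: Ee|EE
E/I-2 aff ·: Ee|EE
E/II-1 aff I-1×I-2: Ee|EE
E/II-2 un ·: ee
E/II-3 aff I-1×I-2: Ee|EE
E/III-1 aff II-1×II-2: Ee
E/III-2 aff ·: Ee|EE
E/III-3 aff II-1×II-2: Ee
E/III-4 ? II-1×II-2: ee|Ee
E/IV-1 aff III-2×III-1: Ee|EE
⇒ E over [I-1,I-2,II-1,II-2,II-3,III-1,III-2,III-3,III-4,IV-1]: 76 consistent
G/I-1 aff ·: Gg|GG
G/I-2 un ·: gg
G/II-1 aff I-1×I-2: Gg
G/II-2 aff ·: Gg|GG
G/II-3 aff I-1×I-2: Gg
G/III-1 aff II-1×II-2: Gg|GG
G/III-2 aff ·: Gg|GG
G/III-3 aff II-1×II-2: Gg|GG
G/III-4 aff II-1×II-2: Gg|GG
G/IV-1 aff III-2×III-1: Gg|GG
⇒ G over [I-1,I-2,II-1,II-2,II-3,III-1,III-2,III-3,III-4,IV-1]: 112 consistent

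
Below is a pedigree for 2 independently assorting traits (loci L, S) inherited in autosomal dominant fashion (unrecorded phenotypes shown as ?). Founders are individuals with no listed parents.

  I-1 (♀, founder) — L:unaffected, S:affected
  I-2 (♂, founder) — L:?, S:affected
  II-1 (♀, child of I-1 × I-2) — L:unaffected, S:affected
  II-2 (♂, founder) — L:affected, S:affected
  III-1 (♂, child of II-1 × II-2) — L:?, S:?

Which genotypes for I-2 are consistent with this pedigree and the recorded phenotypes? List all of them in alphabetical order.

I-2 ∈ {Ll SS, Ll Ss, ll SS, ll Ss}

L/I-1 un ·: ll
L/I-2 ? ·: ll|Ll
L/II-1 un I-1×I-2: ll
L/II-2 aff ·: Ll|LL
L/III-1 ? II-1×II-2: ll|Ll
⇒ L over [I-1,I-2,II-1,II-2,III-1]: 6 consistent
S/I-1 aff ·: Ss|SS
S/I-2 aff ·: Ss|SS
S/II-1 aff I-1×I-2: Ss|SS
S/II-2 aff ·: Ss|SS
S/III-1 ? II-1×II-2: ss|Ss|SS
⇒ S over [I-1,I-2,II-1,II-2,III-1]: 27 consistent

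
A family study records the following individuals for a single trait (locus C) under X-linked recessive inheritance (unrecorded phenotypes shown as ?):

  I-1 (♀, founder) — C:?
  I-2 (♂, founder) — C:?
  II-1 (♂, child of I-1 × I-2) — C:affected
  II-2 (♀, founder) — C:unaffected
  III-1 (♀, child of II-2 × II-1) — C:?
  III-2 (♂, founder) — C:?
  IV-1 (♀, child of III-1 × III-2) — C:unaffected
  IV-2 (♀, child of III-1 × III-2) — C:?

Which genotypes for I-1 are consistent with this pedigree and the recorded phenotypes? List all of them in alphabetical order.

C/I-1 ? ·: X^CX^c|X^cX^c
C/I-2 ? ·: X^CY|X^cY
C/II-1 aff I-1×I-2: X^cY
C/II-2 un ·: X^CX^C|X^CX^c
C/III-1 ? II-2×II-1: X^CX^c|X^cX^c
C/III-2 ? ·: X^CY|X^cY
C/IV-1 un III-1×III-2: X^CX^C|X^CX^c
C/IV-2 ? III-1×III-2: X^CX^C|X^CX^c|X^cX^c
⇒ C over [I-1,I-2,II-1,II-2,III-1,III-2,IV-1,IV-2]: 52 consistent

I-1 ∈ {X^CX^c, X^cX^c}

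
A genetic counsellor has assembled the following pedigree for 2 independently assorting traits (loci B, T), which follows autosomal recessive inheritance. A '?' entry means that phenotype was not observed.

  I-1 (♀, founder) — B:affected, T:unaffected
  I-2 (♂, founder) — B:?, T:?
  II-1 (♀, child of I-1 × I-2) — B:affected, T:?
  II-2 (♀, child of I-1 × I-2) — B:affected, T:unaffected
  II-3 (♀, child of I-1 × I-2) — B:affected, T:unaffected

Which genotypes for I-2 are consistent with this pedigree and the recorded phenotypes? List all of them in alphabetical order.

I-2 ∈ {Bb TT, Bb Tt, Bb tt, bb TT, bb Tt, bb tt}

B/I-1 aff ·: bb
B/I-2 ? ·: Bb|bb
B/II-1 aff I-1×I-2: bb
B/II-2 aff I-1×I-2: bb
B/II-3 aff I-1×I-2: bb
⇒ B over [I-1,I-2,II-1,II-2,II-3]: 2 consistent
T/I-1 un ·: TT|Tt
T/I-2 ? ·: TT|Tt|tt
T/II-1 ? I-1×I-2: TT|Tt|tt
T/II-2 un I-1×I-2: TT|Tt
T/II-3 un I-1×I-2: TT|Tt
⇒ T over [I-1,I-2,II-1,II-2,II-3]: 32 consistent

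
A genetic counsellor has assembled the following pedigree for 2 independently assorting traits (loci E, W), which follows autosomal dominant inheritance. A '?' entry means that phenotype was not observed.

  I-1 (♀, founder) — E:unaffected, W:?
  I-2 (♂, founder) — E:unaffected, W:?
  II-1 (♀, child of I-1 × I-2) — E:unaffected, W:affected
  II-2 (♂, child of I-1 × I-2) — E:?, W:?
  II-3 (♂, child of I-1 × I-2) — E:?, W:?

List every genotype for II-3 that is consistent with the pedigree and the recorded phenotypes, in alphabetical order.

II-3 ∈ {ee WW, ee Ww, ee ww}

E/I-1 un ·: ee
E/I-2 un ·: ee
E/II-1 un I-1×I-2: ee
E/II-2 ? I-1×I-2: ee
E/II-3 ? I-1×I-2: ee
⇒ E over [I-1,I-2,II-1,II-2,II-3]: 1 consistent
W/I-1 ? ·: ww|Ww|WW
W/I-2 ? ·: ww|Ww|WW
W/II-1 aff I-1×I-2: Ww|WW
W/II-2 ? I-1×I-2: ww|Ww|WW
W/II-3 ? I-1×I-2: ww|Ww|WW
⇒ W over [I-1,I-2,II-1,II-2,II-3]: 45 consistent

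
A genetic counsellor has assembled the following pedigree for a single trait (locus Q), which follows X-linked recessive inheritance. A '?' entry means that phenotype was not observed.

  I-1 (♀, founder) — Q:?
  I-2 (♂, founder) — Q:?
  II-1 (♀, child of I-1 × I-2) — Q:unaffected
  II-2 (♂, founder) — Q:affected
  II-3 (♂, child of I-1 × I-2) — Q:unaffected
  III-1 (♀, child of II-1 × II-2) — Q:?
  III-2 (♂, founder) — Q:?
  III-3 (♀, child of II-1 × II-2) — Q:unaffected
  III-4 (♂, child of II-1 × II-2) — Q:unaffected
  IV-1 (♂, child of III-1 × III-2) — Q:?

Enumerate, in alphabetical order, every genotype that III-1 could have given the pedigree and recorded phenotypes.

Q/I-1 ? ·: X^QX^Q|X^QX^q
Q/I-2 ? ·: X^QY|X^qY
Q/II-1 un I-1×I-2: X^QX^Q|X^QX^q
Q/II-2 aff ·: X^qY
Q/II-3 un I-1×I-2: X^QY
Q/III-1 ? II-1×II-2: X^QX^q|X^qX^q
Q/III-2 ? ·: X^QY|X^qY
Q/III-3 un II-1×II-2: X^QX^q
Q/III-4 un II-1×II-2: X^QY
Q/IV-1 ? III-1×III-2: X^QY|X^qY
⇒ Q over [I-1,I-2,II-1,II-2,II-3,III-1,III-2,III-3,III-4,IV-1]: 26 consistent

III-1 ∈ {X^QX^q, X^qX^q}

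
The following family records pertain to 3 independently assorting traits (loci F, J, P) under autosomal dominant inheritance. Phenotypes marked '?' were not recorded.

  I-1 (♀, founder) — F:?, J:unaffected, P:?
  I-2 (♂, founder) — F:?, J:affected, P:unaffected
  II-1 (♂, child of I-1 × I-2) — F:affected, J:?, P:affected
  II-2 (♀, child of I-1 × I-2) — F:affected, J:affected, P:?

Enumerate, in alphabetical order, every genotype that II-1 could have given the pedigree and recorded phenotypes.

II-1 ∈ {FF Jj Pp, FF jj Pp, Ff Jj Pp, Ff jj Pp}

F/I-1 ? ·: ff|Ff|FF
F/I-2 ? ·: ff|Ff|FF
F/II-1 aff I-1×I-2: Ff|FF
F/II-2 aff I-1×I-2: Ff|FF
⇒ F over [I-1,I-2,II-1,II-2]: 17 consistent
J/I-1 un ·: jj
J/I-2 aff ·: Jj|JJ
J/II-1 ? I-1×I-2: jj|Jj
J/II-2 aff I-1×I-2: Jj
⇒ J over [I-1,I-2,II-1,II-2]: 3 consistent
P/I-1 ? ·: Pp|PP
P/I-2 un ·: pp
P/II-1 aff I-1×I-2: Pp
P/II-2 ? I-1×I-2: pp|Pp
⇒ P over [I-1,I-2,II-1,II-2]: 3 consistent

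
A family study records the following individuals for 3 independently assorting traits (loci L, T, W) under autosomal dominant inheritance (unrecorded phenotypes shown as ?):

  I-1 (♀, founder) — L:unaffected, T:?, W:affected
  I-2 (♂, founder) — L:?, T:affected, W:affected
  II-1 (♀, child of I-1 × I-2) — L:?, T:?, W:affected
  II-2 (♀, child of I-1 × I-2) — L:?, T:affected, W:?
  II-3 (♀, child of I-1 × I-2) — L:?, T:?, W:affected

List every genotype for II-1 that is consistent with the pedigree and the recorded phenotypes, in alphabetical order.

L/I-1 un ·: ll
L/I-2 ? ·: ll|Ll|LL
L/II-1 ? I-1×I-2: ll|Ll
L/II-2 ? I-1×I-2: ll|Ll
L/II-3 ? I-1×I-2: ll|Ll
⇒ L over [I-1,I-2,II-1,II-2,II-3]: 10 consistent
T/I-1 ? ·: tt|Tt|TT
T/I-2 aff ·: Tt|TT
T/II-1 ? I-1×I-2: tt|Tt|TT
T/II-2 aff I-1×I-2: Tt|TT
T/II-3 ? I-1×I-2: tt|Tt|TT
⇒ T over [I-1,I-2,II-1,II-2,II-3]: 40 consistent
W/I-1 aff ·: Ww|WW
W/I-2 aff ·: Ww|WW
W/II-1 aff I-1×I-2: Ww|WW
W/II-2 ? I-1×I-2: ww|Ww|WW
W/II-3 aff I-1×I-2: Ww|WW
⇒ W over [I-1,I-2,II-1,II-2,II-3]: 29 consistent

II-1 ∈ {Ll TT WW, Ll TT Ww, Ll Tt WW, Ll Tt Ww, Ll tt WW, Ll tt Ww, ll TT WW, ll TT Ww, ll Tt WW, ll Tt Ww, ll tt WW, ll tt Ww}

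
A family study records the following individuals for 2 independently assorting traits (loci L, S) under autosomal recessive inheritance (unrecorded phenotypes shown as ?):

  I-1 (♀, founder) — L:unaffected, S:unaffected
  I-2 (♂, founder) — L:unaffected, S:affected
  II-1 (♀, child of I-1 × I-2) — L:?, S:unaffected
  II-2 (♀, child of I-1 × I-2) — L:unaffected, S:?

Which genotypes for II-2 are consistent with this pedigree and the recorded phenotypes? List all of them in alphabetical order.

L/I-1 un ·: LL|Ll
L/I-2 un ·: LL|Ll
L/II-1 ? I-1×I-2: LL|Ll|ll
L/II-2 un I-1×I-2: LL|Ll
⇒ L over [I-1,I-2,II-1,II-2]: 15 consistent
S/I-1 un ·: SS|Ss
S/I-2 aff ·: ss
S/II-1 un I-1×I-2: Ss
S/II-2 ? I-1×I-2: Ss|ss
⇒ S over [I-1,I-2,II-1,II-2]: 3 consistent

II-2 ∈ {LL Ss, LL ss, Ll Ss, Ll ss}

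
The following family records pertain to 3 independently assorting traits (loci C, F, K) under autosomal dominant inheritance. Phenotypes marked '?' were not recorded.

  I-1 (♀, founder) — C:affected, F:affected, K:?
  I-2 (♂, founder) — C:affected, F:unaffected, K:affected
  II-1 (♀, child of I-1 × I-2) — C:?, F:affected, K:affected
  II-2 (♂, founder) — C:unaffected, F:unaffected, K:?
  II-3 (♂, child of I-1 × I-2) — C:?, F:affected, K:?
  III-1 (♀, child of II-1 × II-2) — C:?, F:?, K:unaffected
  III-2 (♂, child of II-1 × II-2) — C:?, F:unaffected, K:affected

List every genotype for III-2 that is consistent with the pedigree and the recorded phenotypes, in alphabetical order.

C/I-1 aff ·: Cc|CC
C/I-2 aff ·: Cc|CC
C/II-1 ? I-1×I-2: cc|Cc|CC
C/II-2 un ·: cc
C/II-3 ? I-1×I-2: cc|Cc|CC
C/III-1 ? II-1×II-2: cc|Cc
C/III-2 ? II-1×II-2: cc|Cc
⇒ C over [I-1,I-2,II-1,II-2,II-3,III-1,III-2]: 39 consistent
F/I-1 aff ·: Ff|FF
F/I-2 un ·: ff
F/II-1 aff I-1×I-2: Ff
F/II-2 un ·: ff
F/II-3 aff I-1×I-2: Ff
F/III-1 ? II-1×II-2: ff|Ff
F/III-2 un II-1×II-2: ff
⇒ F over [I-1,I-2,II-1,II-2,II-3,III-1,III-2]: 4 consistent
K/I-1 ? ·: kk|Kk|KK
K/I-2 aff ·: Kk|KK
K/II-1 aff I-1×I-2: Kk
K/II-2 ? ·: kk|Kk
K/II-3 ? I-1×I-2: kk|Kk|KK
K/III-1 un II-1×II-2: kk
K/III-2 aff II-1×II-2: Kk|KK
⇒ K over [I-1,I-2,II-1,II-2,II-3,III-1,III-2]: 30 consistent

III-2 ∈ {Cc ff KK, Cc ff Kk, cc ff KK, cc ff Kk}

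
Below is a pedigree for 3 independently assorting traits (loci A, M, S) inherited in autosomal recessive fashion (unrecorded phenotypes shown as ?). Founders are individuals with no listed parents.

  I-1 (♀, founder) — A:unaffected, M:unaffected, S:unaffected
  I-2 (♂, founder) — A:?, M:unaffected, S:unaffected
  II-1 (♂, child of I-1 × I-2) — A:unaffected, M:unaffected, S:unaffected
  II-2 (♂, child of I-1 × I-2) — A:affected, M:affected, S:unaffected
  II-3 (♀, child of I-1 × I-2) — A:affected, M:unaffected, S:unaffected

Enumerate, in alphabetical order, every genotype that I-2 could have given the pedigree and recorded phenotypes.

I-2 ∈ {Aa Mm SS, Aa Mm Ss, aa Mm SS, aa Mm Ss}

A/I-1 un ·: Aa
A/I-2 ? ·: Aa|aa
A/II-1 un I-1×I-2: AA|Aa
A/II-2 aff I-1×I-2: aa
A/II-3 aff I-1×I-2: aa
⇒ A over [I-1,I-2,II-1,II-2,II-3]: 3 consistent
M/I-1 un ·: Mm
M/I-2 un ·: Mm
M/II-1 un I-1×I-2: MM|Mm
M/II-2 aff I-1×I-2: mm
M/II-3 un I-1×I-2: MM|Mm
⇒ M over [I-1,I-2,II-1,II-2,II-3]: 4 consistent
S/I-1 un ·: SS|Ss
S/I-2 un ·: SS|Ss
S/II-1 un I-1×I-2: SS|Ss
S/II-2 un I-1×I-2: SS|Ss
S/II-3 un I-1×I-2: SS|Ss
⇒ S over [I-1,I-2,II-1,II-2,II-3]: 25 consistent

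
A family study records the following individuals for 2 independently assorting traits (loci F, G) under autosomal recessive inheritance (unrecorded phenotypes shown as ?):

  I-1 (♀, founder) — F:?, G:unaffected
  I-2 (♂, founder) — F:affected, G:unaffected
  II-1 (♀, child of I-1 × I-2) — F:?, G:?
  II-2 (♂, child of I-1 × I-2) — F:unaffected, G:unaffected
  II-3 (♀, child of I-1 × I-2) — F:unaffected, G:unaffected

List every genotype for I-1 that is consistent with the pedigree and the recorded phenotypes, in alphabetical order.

F/I-1 ? ·: FF|Ff
F/I-2 aff ·: ff
F/II-1 ? I-1×I-2: Ff|ff
F/II-2 un I-1×I-2: Ff
F/II-3 un I-1×I-2: Ff
⇒ F over [I-1,I-2,II-1,II-2,II-3]: 3 consistent
G/I-1 un ·: GG|Gg
G/I-2 un ·: GG|Gg
G/II-1 ? I-1×I-2: GG|Gg|gg
G/II-2 un I-1×I-2: GG|Gg
G/II-3 un I-1×I-2: GG|Gg
⇒ G over [I-1,I-2,II-1,II-2,II-3]: 29 consistent

I-1 ∈ {FF GG, FF Gg, Ff GG, Ff Gg}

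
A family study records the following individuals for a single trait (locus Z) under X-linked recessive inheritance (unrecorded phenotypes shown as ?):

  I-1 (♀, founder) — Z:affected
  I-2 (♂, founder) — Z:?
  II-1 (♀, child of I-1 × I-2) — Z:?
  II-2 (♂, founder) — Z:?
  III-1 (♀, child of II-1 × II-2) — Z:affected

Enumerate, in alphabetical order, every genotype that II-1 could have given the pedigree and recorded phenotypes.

II-1 ∈ {X^ZX^z, X^zX^z}

Z/I-1 aff ·: X^zX^z
Z/I-2 ? ·: X^ZY|X^zY
Z/II-1 ? I-1×I-2: X^ZX^z|X^zX^z
Z/II-2 ? ·: X^zY
Z/III-1 aff II-1×II-2: X^zX^z
⇒ Z over [I-1,I-2,II-1,II-2,III-1]: 2 consistent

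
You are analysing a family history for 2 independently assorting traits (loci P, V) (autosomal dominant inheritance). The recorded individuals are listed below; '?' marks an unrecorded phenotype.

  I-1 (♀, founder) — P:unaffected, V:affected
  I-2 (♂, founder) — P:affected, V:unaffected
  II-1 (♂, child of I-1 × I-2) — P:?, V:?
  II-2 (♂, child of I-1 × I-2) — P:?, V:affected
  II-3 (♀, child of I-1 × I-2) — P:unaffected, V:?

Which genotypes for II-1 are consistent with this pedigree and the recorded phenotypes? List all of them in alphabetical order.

II-1 ∈ {Pp Vv, Pp vv, pp Vv, pp vv}

P/I-1 un ·: pp
P/I-2 aff ·: Pp
P/II-1 ? I-1×I-2: pp|Pp
P/II-2 ? I-1×I-2: pp|Pp
P/II-3 un I-1×I-2: pp
⇒ P over [I-1,I-2,II-1,II-2,II-3]: 4 consistent
V/I-1 aff ·: Vv|VV
V/I-2 un ·: vv
V/II-1 ? I-1×I-2: vv|Vv
V/II-2 aff I-1×I-2: Vv
V/II-3 ? I-1×I-2: vv|Vv
⇒ V over [I-1,I-2,II-1,II-2,II-3]: 5 consistent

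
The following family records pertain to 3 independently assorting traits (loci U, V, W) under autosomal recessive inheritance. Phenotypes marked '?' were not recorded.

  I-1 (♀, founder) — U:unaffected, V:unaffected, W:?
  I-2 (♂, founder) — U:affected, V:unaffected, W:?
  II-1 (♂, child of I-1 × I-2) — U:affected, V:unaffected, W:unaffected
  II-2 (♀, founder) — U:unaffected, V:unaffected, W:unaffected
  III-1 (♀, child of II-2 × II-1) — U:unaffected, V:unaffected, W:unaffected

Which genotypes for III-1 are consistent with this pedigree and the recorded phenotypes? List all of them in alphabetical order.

U/I-1 un ·: Uu
U/I-2 aff ·: uu
U/II-1 aff I-1×I-2: uu
U/II-2 un ·: UU|Uu
U/III-1 un II-2×II-1: Uu
⇒ U over [I-1,I-2,II-1,II-2,III-1]: 2 consistent
V/I-1 un ·: VV|Vv
V/I-2 un ·: VV|Vv
V/II-1 un I-1×I-2: VV|Vv
V/II-2 un ·: VV|Vv
V/III-1 un II-2×II-1: VV|Vv
⇒ V over [I-1,I-2,II-1,II-2,III-1]: 24 consistent
W/I-1 ? ·: WW|Ww|ww
W/I-2 ? ·: WW|Ww|ww
W/II-1 un I-1×I-2: WW|Ww
W/II-2 un ·: WW|Ww
W/III-1 un II-2×II-1: WW|Ww
⇒ W over [I-1,I-2,II-1,II-2,III-1]: 40 consistent

III-1 ∈ {Uu VV WW, Uu VV Ww, Uu Vv WW, Uu Vv Ww}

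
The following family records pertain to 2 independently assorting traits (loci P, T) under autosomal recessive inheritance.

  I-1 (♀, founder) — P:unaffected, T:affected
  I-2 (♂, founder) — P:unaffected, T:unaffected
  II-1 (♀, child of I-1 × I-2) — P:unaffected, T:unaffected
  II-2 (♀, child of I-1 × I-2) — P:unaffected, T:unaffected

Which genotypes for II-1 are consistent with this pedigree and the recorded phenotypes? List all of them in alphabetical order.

P/I-1 un ·: PP|Pp
P/I-2 un ·: PP|Pp
P/II-1 un I-1×I-2: PP|Pp
P/II-2 un I-1×I-2: PP|Pp
⇒ P over [I-1,I-2,II-1,II-2]: 13 consistent
T/I-1 aff ·: tt
T/I-2 un ·: TT|Tt
T/II-1 un I-1×I-2: Tt
T/II-2 un I-1×I-2: Tt
⇒ T over [I-1,I-2,II-1,II-2]: 2 consistent

II-1 ∈ {PP Tt, Pp Tt}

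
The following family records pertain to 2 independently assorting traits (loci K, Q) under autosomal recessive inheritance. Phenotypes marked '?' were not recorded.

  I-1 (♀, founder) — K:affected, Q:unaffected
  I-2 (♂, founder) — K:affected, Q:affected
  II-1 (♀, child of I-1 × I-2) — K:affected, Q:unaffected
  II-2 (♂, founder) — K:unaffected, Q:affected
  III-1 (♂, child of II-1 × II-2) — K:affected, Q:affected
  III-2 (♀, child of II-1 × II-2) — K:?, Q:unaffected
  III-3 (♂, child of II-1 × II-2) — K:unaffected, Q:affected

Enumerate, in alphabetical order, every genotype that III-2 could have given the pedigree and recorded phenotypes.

III-2 ∈ {Kk Qq, kk Qq}

K/I-1 aff ·: kk
K/I-2 aff ·: kk
K/II-1 aff I-1×I-2: kk
K/II-2 un ·: Kk
K/III-1 aff II-1×II-2: kk
K/III-2 ? II-1×II-2: Kk|kk
K/III-3 un II-1×II-2: Kk
⇒ K over [I-1,I-2,II-1,II-2,III-1,III-2,III-3]: 2 consistent
Q/I-1 un ·: QQ|Qq
Q/I-2 aff ·: qq
Q/II-1 un I-1×I-2: Qq
Q/II-2 aff ·: qq
Q/III-1 aff II-1×II-2: qq
Q/III-2 un II-1×II-2: Qq
Q/III-3 aff II-1×II-2: qq
⇒ Q over [I-1,I-2,II-1,II-2,III-1,III-2,III-3]: 2 consistent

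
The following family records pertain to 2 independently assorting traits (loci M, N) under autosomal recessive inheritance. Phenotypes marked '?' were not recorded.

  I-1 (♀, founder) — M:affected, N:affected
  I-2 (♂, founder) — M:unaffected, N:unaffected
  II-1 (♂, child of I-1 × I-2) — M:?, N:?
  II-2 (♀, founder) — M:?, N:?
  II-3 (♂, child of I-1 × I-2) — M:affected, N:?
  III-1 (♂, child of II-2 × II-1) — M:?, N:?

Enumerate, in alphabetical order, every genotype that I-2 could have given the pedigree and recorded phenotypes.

M/I-1 aff ·: mm
M/I-2 un ·: Mm
M/II-1 ? I-1×I-2: Mm|mm
M/II-2 ? ·: MM|Mm|mm
M/II-3 aff I-1×I-2: mm
M/III-1 ? II-2×II-1: MM|Mm|mm
⇒ M over [I-1,I-2,II-1,II-2,II-3,III-1]: 11 consistent
N/I-1 aff ·: nn
N/I-2 un ·: NN|Nn
N/II-1 ? I-1×I-2: Nn|nn
N/II-2 ? ·: NN|Nn|nn
N/II-3 ? I-1×I-2: Nn|nn
N/III-1 ? II-2×II-1: NN|Nn|nn
⇒ N over [I-1,I-2,II-1,II-2,II-3,III-1]: 29 consistent

I-2 ∈ {Mm NN, Mm Nn}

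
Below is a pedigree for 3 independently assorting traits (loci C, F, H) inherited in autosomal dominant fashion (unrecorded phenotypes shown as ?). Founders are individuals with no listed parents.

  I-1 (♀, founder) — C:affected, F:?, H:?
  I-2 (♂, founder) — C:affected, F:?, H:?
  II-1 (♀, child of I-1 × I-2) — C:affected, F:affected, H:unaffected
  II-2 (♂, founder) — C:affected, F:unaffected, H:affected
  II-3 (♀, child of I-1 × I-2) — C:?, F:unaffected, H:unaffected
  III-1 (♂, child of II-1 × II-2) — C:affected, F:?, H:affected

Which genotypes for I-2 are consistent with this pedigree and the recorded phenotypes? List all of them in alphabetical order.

C/I-1 aff ·: Cc|CC
C/I-2 aff ·: Cc|CC
C/II-1 aff I-1×I-2: Cc|CC
C/II-2 aff ·: Cc|CC
C/II-3 ? I-1×I-2: cc|Cc|CC
C/III-1 aff II-1×II-2: Cc|CC
⇒ C over [I-1,I-2,II-1,II-2,II-3,III-1]: 52 consistent
F/I-1 ? ·: ff|Ff
F/I-2 ? ·: ff|Ff
F/II-1 aff I-1×I-2: Ff|FF
F/II-2 un ·: ff
F/II-3 un I-1×I-2: ff
F/III-1 ? II-1×II-2: ff|Ff
⇒ F over [I-1,I-2,II-1,II-2,II-3,III-1]: 7 consistent
H/I-1 ? ·: hh|Hh
H/I-2 ? ·: hh|Hh
H/II-1 un I-1×I-2: hh
H/II-2 aff ·: Hh|HH
H/II-3 un I-1×I-2: hh
H/III-1 aff II-1×II-2: Hh
⇒ H over [I-1,I-2,II-1,II-2,II-3,III-1]: 8 consistent

I-2 ∈ {CC Ff Hh, CC Ff hh, CC ff Hh, CC ff hh, Cc Ff Hh, Cc Ff hh, Cc ff Hh, Cc ff hh}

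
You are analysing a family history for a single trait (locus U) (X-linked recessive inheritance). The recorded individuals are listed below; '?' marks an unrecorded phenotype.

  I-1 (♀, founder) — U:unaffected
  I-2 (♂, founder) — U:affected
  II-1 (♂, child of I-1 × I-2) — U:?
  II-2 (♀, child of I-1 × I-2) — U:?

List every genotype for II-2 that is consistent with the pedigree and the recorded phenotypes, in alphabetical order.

U/I-1 un ·: X^UX^U|X^UX^u
U/I-2 aff ·: X^uY
U/II-1 ? I-1×I-2: X^UY|X^uY
U/II-2 ? I-1×I-2: X^UX^u|X^uX^u
⇒ U over [I-1,I-2,II-1,II-2]: 5 consistent

II-2 ∈ {X^UX^u, X^uX^u}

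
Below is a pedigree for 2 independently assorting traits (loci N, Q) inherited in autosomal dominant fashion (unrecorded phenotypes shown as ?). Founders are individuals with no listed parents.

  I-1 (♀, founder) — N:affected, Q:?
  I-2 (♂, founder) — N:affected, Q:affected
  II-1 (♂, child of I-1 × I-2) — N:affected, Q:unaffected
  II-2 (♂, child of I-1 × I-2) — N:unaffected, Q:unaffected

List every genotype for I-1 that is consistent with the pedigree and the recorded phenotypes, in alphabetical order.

I-1 ∈ {Nn Qq, Nn qq}

N/I-1 aff ·: Nn
N/I-2 aff ·: Nn
N/II-1 aff I-1×I-2: Nn|NN
N/II-2 un I-1×I-2: nn
⇒ N over [I-1,I-2,II-1,II-2]: 2 consistent
Q/I-1 ? ·: qq|Qq
Q/I-2 aff ·: Qq
Q/II-1 un I-1×I-2: qq
Q/II-2 un I-1×I-2: qq
⇒ Q over [I-1,I-2,II-1,II-2]: 2 consistent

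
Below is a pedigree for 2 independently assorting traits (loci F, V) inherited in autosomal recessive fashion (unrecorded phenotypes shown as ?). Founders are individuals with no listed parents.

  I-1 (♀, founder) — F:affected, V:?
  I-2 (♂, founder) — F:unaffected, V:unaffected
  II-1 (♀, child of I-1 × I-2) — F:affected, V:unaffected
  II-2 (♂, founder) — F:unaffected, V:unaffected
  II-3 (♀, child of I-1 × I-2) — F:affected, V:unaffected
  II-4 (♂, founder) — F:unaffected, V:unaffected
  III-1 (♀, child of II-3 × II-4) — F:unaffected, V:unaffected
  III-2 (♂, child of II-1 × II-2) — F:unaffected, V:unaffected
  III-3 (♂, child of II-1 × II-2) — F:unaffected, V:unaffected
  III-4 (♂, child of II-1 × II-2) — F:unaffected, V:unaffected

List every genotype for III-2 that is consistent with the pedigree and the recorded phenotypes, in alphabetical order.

F/I-1 aff ·: ff
F/I-2 un ·: Ff
F/II-1 aff I-1×I-2: ff
F/II-2 un ·: FF|Ff
F/II-3 aff I-1×I-2: ff
F/II-4 un ·: FF|Ff
F/III-1 un II-3×II-4: Ff
F/III-2 un II-1×II-2: Ff
F/III-3 un II-1×II-2: Ff
F/III-4 un II-1×II-2: Ff
⇒ F over [I-1,I-2,II-1,II-2,II-3,II-4,III-1,III-2,III-3,III-4]: 4 consistent
V/I-1 ? ·: VV|Vv|vv
V/I-2 un ·: VV|Vv
V/II-1 un I-1×I-2: VV|Vv
V/II-2 un ·: VV|Vv
V/II-3 un I-1×I-2: VV|Vv
V/II-4 un ·: VV|Vv
V/III-1 un II-3×II-4: VV|Vv
V/III-2 un II-1×II-2: VV|Vv
V/III-3 un II-1×II-2: VV|Vv
V/III-4 un II-1×II-2: VV|Vv
⇒ V over [I-1,I-2,II-1,II-2,II-3,II-4,III-1,III-2,III-3,III-4]: 680 consistent

III-2 ∈ {Ff VV, Ff Vv}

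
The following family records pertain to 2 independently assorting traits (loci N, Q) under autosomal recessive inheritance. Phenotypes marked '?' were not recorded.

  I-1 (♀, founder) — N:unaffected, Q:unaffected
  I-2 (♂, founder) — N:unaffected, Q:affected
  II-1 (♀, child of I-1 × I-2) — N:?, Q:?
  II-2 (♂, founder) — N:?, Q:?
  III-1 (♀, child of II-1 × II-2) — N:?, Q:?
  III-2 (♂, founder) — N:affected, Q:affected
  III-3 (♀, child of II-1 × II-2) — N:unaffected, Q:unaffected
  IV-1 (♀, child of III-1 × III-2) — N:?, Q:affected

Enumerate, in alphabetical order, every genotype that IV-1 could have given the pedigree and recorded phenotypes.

IV-1 ∈ {Nn qq, nn qq}

N/I-1 un ·: NN|Nn
N/I-2 un ·: NN|Nn
N/II-1 ? I-1×I-2: NN|Nn|nn
N/II-2 ? ·: NN|Nn|nn
N/III-1 ? II-1×II-2: NN|Nn|nn
N/III-2 aff ·: nn
N/III-3 un II-1×II-2: NN|Nn
N/IV-1 ? III-1×III-2: Nn|nn
⇒ N over [I-1,I-2,II-1,II-2,III-1,III-2,III-3,IV-1]: 92 consistent
Q/I-1 un ·: QQ|Qq
Q/I-2 aff ·: qq
Q/II-1 ? I-1×I-2: Qq|qq
Q/II-2 ? ·: QQ|Qq|qq
Q/III-1 ? II-1×II-2: Qq|qq
Q/III-2 aff ·: qq
Q/III-3 un II-1×II-2: QQ|Qq
Q/IV-1 aff III-1×III-2: qq
⇒ Q over [I-1,I-2,II-1,II-2,III-1,III-2,III-3,IV-1]: 19 consistent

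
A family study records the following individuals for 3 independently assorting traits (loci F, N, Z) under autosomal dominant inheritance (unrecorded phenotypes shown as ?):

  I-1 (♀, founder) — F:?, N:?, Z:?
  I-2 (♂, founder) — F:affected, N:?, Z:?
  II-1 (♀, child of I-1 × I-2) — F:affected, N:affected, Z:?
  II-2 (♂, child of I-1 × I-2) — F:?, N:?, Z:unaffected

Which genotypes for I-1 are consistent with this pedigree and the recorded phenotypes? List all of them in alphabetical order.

F/I-1 ? ·: ff|Ff|FF
F/I-2 aff ·: Ff|FF
F/II-1 aff I-1×I-2: Ff|FF
F/II-2 ? I-1×I-2: ff|Ff|FF
⇒ F over [I-1,I-2,II-1,II-2]: 18 consistent
N/I-1 ? ·: nn|Nn|NN
N/I-2 ? ·: nn|Nn|NN
N/II-1 aff I-1×I-2: Nn|NN
N/II-2 ? I-1×I-2: nn|Nn|NN
⇒ N over [I-1,I-2,II-1,II-2]: 21 consistent
Z/I-1 ? ·: zz|Zz
Z/I-2 ? ·: zz|Zz
Z/II-1 ? I-1×I-2: zz|Zz|ZZ
Z/II-2 un I-1×I-2: zz
⇒ Z over [I-1,I-2,II-1,II-2]: 8 consistent

I-1 ∈ {FF NN Zz, FF NN zz, FF Nn Zz, FF Nn zz, FF nn Zz, FF nn zz, Ff NN Zz, Ff NN zz, Ff Nn Zz, Ff Nn zz, Ff nn Zz, Ff nn zz, ff NN Zz, ff NN zz, ff Nn Zz, ff Nn zz, ff nn Zz, ff nn zz}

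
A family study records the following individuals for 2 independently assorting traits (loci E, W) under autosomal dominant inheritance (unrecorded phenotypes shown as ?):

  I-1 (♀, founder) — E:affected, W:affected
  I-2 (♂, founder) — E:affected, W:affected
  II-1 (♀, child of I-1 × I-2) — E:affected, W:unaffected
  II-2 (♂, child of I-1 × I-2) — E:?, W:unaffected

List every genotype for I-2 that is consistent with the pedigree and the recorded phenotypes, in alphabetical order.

E/I-1 aff ·: Ee|EE
E/I-2 aff ·: Ee|EE
E/II-1 aff I-1×I-2: Ee|EE
E/II-2 ? I-1×I-2: ee|Ee|EE
⇒ E over [I-1,I-2,II-1,II-2]: 15 consistent
W/I-1 aff ·: Ww
W/I-2 aff ·: Ww
W/II-1 un I-1×I-2: ww
W/II-2 un I-1×I-2: ww
⇒ W over [I-1,I-2,II-1,II-2]: 1 consistent

I-2 ∈ {EE Ww, Ee Ww}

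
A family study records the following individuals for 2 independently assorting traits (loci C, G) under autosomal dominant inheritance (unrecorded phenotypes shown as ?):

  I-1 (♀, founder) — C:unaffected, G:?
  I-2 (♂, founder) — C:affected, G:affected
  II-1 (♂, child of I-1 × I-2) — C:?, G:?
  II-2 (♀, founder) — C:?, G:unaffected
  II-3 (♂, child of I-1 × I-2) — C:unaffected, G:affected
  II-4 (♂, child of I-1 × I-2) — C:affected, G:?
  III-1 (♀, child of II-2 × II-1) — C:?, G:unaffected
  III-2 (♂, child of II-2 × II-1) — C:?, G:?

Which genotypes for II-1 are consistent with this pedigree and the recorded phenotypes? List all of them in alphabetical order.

C/I-1 un ·: cc
C/I-2 aff ·: Cc
C/II-1 ? I-1×I-2: cc|Cc
C/II-2 ? ·: cc|Cc|CC
C/II-3 un I-1×I-2: cc
C/II-4 aff I-1×I-2: Cc
C/III-1 ? II-2×II-1: cc|Cc|CC
C/III-2 ? II-2×II-1: cc|Cc|CC
⇒ C over [I-1,I-2,II-1,II-2,II-3,II-4,III-1,III-2]: 23 consistent
G/I-1 ? ·: gg|Gg|GG
G/I-2 aff ·: Gg|GG
G/II-1 ? I-1×I-2: gg|Gg
G/II-2 un ·: gg
G/II-3 aff I-1×I-2: Gg|GG
G/II-4 ? I-1×I-2: gg|Gg|GG
G/III-1 un II-2×II-1: gg
G/III-2 ? II-2×II-1: gg|Gg
⇒ G over [I-1,I-2,II-1,II-2,II-3,II-4,III-1,III-2]: 42 consistent

II-1 ∈ {Cc Gg, Cc gg, cc Gg, cc gg}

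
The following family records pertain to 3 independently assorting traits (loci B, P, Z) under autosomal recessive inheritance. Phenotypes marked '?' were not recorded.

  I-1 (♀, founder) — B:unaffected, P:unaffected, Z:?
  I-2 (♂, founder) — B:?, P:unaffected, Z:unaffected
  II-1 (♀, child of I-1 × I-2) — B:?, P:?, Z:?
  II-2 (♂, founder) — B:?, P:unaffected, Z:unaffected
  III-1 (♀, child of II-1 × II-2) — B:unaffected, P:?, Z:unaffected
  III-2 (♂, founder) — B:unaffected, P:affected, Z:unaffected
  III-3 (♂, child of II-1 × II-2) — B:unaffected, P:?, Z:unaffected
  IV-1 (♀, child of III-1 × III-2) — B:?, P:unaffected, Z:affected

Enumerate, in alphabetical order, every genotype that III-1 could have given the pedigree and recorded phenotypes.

III-1 ∈ {BB PP Zz, BB Pp Zz, Bb PP Zz, Bb Pp Zz}

B/I-1 un ·: BB|Bb
B/I-2 ? ·: BB|Bb|bb
B/II-1 ? I-1×I-2: BB|Bb|bb
B/II-2 ? ·: BB|Bb|bb
B/III-1 un II-1×II-2: BB|Bb
B/III-2 un ·: BB|Bb
B/III-3 un II-1×II-2: BB|Bb
B/IV-1 ? III-1×III-2: BB|Bb|bb
⇒ B over [I-1,I-2,II-1,II-2,III-1,III-2,III-3,IV-1]: 301 consistent
P/I-1 un ·: PP|Pp
P/I-2 un ·: PP|Pp
P/II-1 ? I-1×I-2: PP|Pp|pp
P/II-2 un ·: PP|Pp
P/III-1 ? II-1×II-2: PP|Pp
P/III-2 aff ·: pp
P/III-3 ? II-1×II-2: PP|Pp|pp
P/IV-1 un III-1×III-2: Pp
⇒ P over [I-1,I-2,II-1,II-2,III-1,III-2,III-3,IV-1]: 53 consistent
Z/I-1 ? ·: ZZ|Zz|zz
Z/I-2 un ·: ZZ|Zz
Z/II-1 ? I-1×I-2: ZZ|Zz|zz
Z/II-2 un ·: ZZ|Zz
Z/III-1 un II-1×II-2: Zz
Z/III-2 un ·: Zz
Z/III-3 un II-1×II-2: ZZ|Zz
Z/IV-1 aff III-1×III-2: zz
⇒ Z over [I-1,I-2,II-1,II-2,III-1,III-2,III-3,IV-1]: 32 consistent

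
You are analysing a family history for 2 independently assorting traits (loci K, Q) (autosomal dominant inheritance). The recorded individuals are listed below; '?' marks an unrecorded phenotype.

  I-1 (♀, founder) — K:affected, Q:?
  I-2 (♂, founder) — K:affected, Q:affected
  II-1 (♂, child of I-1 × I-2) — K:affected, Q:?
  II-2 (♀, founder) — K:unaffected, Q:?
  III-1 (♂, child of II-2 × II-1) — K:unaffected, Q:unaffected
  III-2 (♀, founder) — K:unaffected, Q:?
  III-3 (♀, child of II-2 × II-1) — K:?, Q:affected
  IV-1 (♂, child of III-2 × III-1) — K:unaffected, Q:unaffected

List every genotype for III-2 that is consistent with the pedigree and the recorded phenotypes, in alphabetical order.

III-2 ∈ {kk Qq, kk qq}

K/I-1 aff ·: Kk|KK
K/I-2 aff ·: Kk|KK
K/II-1 aff I-1×I-2: Kk
K/II-2 un ·: kk
K/III-1 un II-2×II-1: kk
K/III-2 un ·: kk
K/III-3 ? II-2×II-1: kk|Kk
K/IV-1 un III-2×III-1: kk
⇒ K over [I-1,I-2,II-1,II-2,III-1,III-2,III-3,IV-1]: 6 consistent
Q/I-1 ? ·: qq|Qq|QQ
Q/I-2 aff ·: Qq|QQ
Q/II-1 ? I-1×I-2: qq|Qq
Q/II-2 ? ·: qq|Qq
Q/III-1 un II-2×II-1: qq
Q/III-2 ? ·: qq|Qq
Q/III-3 aff II-2×II-1: Qq|QQ
Q/IV-1 un III-2×III-1: qq
⇒ Q over [I-1,I-2,II-1,II-2,III-1,III-2,III-3,IV-1]: 34 consistent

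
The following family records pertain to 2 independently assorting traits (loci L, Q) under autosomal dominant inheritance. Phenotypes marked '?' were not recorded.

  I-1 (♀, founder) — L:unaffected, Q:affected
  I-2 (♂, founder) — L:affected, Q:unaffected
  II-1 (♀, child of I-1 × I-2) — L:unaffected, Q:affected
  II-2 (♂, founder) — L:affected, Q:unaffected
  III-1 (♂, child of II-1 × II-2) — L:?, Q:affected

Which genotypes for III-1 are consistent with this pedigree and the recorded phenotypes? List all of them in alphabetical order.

L/I-1 un ·: ll
L/I-2 aff ·: Ll
L/II-1 un I-1×I-2: ll
L/II-2 aff ·: Ll|LL
L/III-1 ? II-1×II-2: ll|Ll
⇒ L over [I-1,I-2,II-1,II-2,III-1]: 3 consistent
Q/I-1 aff ·: Qq|QQ
Q/I-2 un ·: qq
Q/II-1 aff I-1×I-2: Qq
Q/II-2 un ·: qq
Q/III-1 aff II-1×II-2: Qq
⇒ Q over [I-1,I-2,II-1,II-2,III-1]: 2 consistent

III-1 ∈ {Ll Qq, ll Qq}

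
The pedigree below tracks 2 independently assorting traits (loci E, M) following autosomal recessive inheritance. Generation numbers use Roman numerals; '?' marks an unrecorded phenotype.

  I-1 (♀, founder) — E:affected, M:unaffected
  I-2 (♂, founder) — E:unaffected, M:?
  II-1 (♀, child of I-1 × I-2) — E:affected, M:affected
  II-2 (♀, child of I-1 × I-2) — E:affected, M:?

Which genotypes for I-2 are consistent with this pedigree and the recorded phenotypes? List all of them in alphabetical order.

E/I-1 aff ·: ee
E/I-2 un ·: Ee
E/II-1 aff I-1×I-2: ee
E/II-2 aff I-1×I-2: ee
⇒ E over [I-1,I-2,II-1,II-2]: 1 consistent
M/I-1 un ·: Mm
M/I-2 ? ·: Mm|mm
M/II-1 aff I-1×I-2: mm
M/II-2 ? I-1×I-2: MM|Mm|mm
⇒ M over [I-1,I-2,II-1,II-2]: 5 consistent

I-2 ∈ {Ee Mm, Ee mm}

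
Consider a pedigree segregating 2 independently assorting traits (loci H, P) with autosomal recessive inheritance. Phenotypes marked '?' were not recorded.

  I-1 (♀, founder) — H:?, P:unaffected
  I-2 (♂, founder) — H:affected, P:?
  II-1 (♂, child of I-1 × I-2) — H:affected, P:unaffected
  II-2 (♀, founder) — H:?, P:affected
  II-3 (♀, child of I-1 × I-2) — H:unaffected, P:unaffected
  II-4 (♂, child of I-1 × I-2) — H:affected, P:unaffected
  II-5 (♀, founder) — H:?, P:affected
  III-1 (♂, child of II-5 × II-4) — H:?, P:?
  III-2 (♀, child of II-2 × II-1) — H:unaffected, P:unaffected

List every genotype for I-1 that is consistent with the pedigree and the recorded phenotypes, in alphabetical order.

I-1 ∈ {Hh PP, Hh Pp}

H/I-1 ? ·: Hh
H/I-2 aff ·: hh
H/II-1 aff I-1×I-2: hh
H/II-2 ? ·: HH|Hh
H/II-3 un I-1×I-2: Hh
H/II-4 aff I-1×I-2: hh
H/II-5 ? ·: HH|Hh|hh
H/III-1 ? II-5×II-4: Hh|hh
H/III-2 un II-2×II-1: Hh
⇒ H over [I-1,I-2,II-1,II-2,II-3,II-4,II-5,III-1,III-2]: 8 consistent
P/I-1 un ·: PP|Pp
P/I-2 ? ·: PP|Pp|pp
P/II-1 un I-1×I-2: PP|Pp
P/II-2 aff ·: pp
P/II-3 un I-1×I-2: PP|Pp
P/II-4 un I-1×I-2: PP|Pp
P/II-5 aff ·: pp
P/III-1 ? II-5×II-4: Pp|pp
P/III-2 un II-2×II-1: Pp
⇒ P over [I-1,I-2,II-1,II-2,II-3,II-4,II-5,III-1,III-2]: 41 consistent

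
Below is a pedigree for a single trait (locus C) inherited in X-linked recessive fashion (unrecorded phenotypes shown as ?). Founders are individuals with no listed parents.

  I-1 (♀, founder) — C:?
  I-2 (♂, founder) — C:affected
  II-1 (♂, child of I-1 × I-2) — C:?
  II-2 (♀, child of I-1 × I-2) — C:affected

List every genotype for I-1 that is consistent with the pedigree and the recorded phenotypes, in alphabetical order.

I-1 ∈ {X^CX^c, X^cX^c}

C/I-1 ? ·: X^CX^c|X^cX^c
C/I-2 aff ·: X^cY
C/II-1 ? I-1×I-2: X^CY|X^cY
C/II-2 aff I-1×I-2: X^cX^c
⇒ C over [I-1,I-2,II-1,II-2]: 3 consistent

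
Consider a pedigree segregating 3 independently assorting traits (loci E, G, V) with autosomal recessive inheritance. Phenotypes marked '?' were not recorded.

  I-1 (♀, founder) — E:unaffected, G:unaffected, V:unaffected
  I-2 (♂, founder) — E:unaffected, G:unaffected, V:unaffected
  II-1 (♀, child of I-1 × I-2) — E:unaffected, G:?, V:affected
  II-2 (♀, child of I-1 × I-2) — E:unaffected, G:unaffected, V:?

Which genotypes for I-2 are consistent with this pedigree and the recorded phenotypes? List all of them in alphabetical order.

E/I-1 un ·: EE|Ee
E/I-2 un ·: EE|Ee
E/II-1 un I-1×I-2: EE|Ee
E/II-2 un I-1×I-2: EE|Ee
⇒ E over [I-1,I-2,II-1,II-2]: 13 consistent
G/I-1 un ·: GG|Gg
G/I-2 un ·: GG|Gg
G/II-1 ? I-1×I-2: GG|Gg|gg
G/II-2 un I-1×I-2: GG|Gg
⇒ G over [I-1,I-2,II-1,II-2]: 15 consistent
V/I-1 un ·: Vv
V/I-2 un ·: Vv
V/II-1 aff I-1×I-2: vv
V/II-2 ? I-1×I-2: VV|Vv|vv
⇒ V over [I-1,I-2,II-1,II-2]: 3 consistent

I-2 ∈ {EE GG Vv, EE Gg Vv, Ee GG Vv, Ee Gg Vv}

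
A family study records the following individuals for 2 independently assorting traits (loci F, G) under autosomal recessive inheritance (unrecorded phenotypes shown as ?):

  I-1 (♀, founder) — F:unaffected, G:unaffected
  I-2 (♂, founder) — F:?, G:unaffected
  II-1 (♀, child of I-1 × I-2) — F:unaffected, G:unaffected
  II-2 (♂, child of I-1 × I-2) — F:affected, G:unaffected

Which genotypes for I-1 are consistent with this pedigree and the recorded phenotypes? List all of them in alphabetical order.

I-1 ∈ {Ff GG, Ff Gg}

F/I-1 un ·: Ff
F/I-2 ? ·: Ff|ff
F/II-1 un I-1×I-2: FF|Ff
F/II-2 aff I-1×I-2: ff
⇒ F over [I-1,I-2,II-1,II-2]: 3 consistent
G/I-1 un ·: GG|Gg
G/I-2 un ·: GG|Gg
G/II-1 un I-1×I-2: GG|Gg
G/II-2 un I-1×I-2: GG|Gg
⇒ G over [I-1,I-2,II-1,II-2]: 13 consistent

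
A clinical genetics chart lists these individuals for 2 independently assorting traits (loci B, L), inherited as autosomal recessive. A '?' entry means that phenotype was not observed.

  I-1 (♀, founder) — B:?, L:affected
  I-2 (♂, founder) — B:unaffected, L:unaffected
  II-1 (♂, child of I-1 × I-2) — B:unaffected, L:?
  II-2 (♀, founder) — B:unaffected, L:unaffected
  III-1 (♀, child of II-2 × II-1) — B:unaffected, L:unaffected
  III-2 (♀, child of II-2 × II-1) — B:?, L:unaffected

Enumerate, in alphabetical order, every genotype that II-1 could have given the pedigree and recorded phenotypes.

II-1 ∈ {BB Ll, BB ll, Bb Ll, Bb ll}

B/I-1 ? ·: BB|Bb|bb
B/I-2 un ·: BB|Bb
B/II-1 un I-1×I-2: BB|Bb
B/II-2 un ·: BB|Bb
B/III-1 un II-2×II-1: BB|Bb
B/III-2 ? II-2×II-1: BB|Bb|bb
⇒ B over [I-1,I-2,II-1,II-2,III-1,III-2]: 70 consistent
L/I-1 aff ·: ll
L/I-2 un ·: LL|Ll
L/II-1 ? I-1×I-2: Ll|ll
L/II-2 un ·: LL|Ll
L/III-1 un II-2×II-1: LL|Ll
L/III-2 un II-2×II-1: LL|Ll
⇒ L over [I-1,I-2,II-1,II-2,III-1,III-2]: 18 consistent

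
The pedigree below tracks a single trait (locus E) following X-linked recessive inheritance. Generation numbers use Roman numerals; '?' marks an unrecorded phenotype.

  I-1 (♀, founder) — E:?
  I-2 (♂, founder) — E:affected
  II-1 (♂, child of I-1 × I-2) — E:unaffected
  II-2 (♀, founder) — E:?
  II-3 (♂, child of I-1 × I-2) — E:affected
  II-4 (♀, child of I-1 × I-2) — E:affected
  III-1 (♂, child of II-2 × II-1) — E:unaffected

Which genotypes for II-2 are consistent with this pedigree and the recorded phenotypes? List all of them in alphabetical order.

II-2 ∈ {X^EX^E, X^EX^e}

E/I-1 ? ·: X^EX^e
E/I-2 aff ·: X^eY
E/II-1 un I-1×I-2: X^EY
E/II-2 ? ·: X^EX^E|X^EX^e
E/II-3 aff I-1×I-2: X^eY
E/II-4 aff I-1×I-2: X^eX^e
E/III-1 un II-2×II-1: X^EY
⇒ E over [I-1,I-2,II-1,II-2,II-3,II-4,III-1]: 2 consistent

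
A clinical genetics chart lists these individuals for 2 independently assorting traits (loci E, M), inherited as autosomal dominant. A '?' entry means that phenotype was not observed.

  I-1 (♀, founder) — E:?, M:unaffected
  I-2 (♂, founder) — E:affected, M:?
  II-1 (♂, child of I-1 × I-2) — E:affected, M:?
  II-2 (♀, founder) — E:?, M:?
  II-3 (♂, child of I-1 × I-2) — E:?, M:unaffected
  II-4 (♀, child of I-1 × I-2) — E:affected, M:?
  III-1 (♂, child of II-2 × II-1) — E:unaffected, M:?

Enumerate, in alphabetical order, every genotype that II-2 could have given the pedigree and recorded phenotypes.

II-2 ∈ {Ee MM, Ee Mm, Ee mm, ee MM, ee Mm, ee mm}

E/I-1 ? ·: ee|Ee|EE
E/I-2 aff ·: Ee|EE
E/II-1 aff I-1×I-2: Ee
E/II-2 ? ·: ee|Ee
E/II-3 ? I-1×I-2: ee|Ee|EE
E/II-4 aff I-1×I-2: Ee|EE
E/III-1 un II-2×II-1: ee
⇒ E over [I-1,I-2,II-1,II-2,II-3,II-4,III-1]: 34 consistent
M/I-1 un ·: mm
M/I-2 ? ·: mm|Mm
M/II-1 ? I-1×I-2: mm|Mm
M/II-2 ? ·: mm|Mm|MM
M/II-3 un I-1×I-2: mm
M/II-4 ? I-1×I-2: mm|Mm
M/III-1 ? II-2×II-1: mm|Mm|MM
⇒ M over [I-1,I-2,II-1,II-2,II-3,II-4,III-1]: 26 consistent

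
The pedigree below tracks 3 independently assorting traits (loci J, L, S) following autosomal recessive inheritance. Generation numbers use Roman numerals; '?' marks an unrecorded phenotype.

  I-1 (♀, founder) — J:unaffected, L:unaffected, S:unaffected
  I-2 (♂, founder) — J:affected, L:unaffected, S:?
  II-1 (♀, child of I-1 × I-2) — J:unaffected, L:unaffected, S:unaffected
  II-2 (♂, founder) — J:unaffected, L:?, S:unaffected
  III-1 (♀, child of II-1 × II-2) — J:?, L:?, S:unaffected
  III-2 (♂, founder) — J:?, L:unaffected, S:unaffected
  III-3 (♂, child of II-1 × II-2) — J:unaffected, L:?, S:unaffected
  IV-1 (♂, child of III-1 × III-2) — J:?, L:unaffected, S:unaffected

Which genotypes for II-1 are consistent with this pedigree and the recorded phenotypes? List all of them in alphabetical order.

J/I-1 un ·: JJ|Jj
J/I-2 aff ·: jj
J/II-1 un I-1×I-2: Jj
J/II-2 un ·: JJ|Jj
J/III-1 ? II-1×II-2: JJ|Jj|jj
J/III-2 ? ·: JJ|Jj|jj
J/III-3 un II-1×II-2: JJ|Jj
J/IV-1 ? III-1×III-2: JJ|Jj|jj
⇒ J over [I-1,I-2,II-1,II-2,III-1,III-2,III-3,IV-1]: 104 consistent
L/I-1 un ·: LL|Ll
L/I-2 un ·: LL|Ll
L/II-1 un I-1×I-2: LL|Ll
L/II-2 ? ·: LL|Ll|ll
L/III-1 ? II-1×II-2: LL|Ll|ll
L/III-2 un ·: LL|Ll
L/III-3 ? II-1×II-2: LL|Ll|ll
L/IV-1 un III-1×III-2: LL|Ll
⇒ L over [I-1,I-2,II-1,II-2,III-1,III-2,III-3,IV-1]: 243 consistent
S/I-1 un ·: SS|Ss
S/I-2 ? ·: SS|Ss|ss
S/II-1 un I-1×I-2: SS|Ss
S/II-2 un ·: SS|Ss
S/III-1 un II-1×II-2: SS|Ss
S/III-2 un ·: SS|Ss
S/III-3 un II-1×II-2: SS|Ss
S/IV-1 un III-1×III-2: SS|Ss
⇒ S over [I-1,I-2,II-1,II-2,III-1,III-2,III-3,IV-1]: 208 consistent

II-1 ∈ {Jj LL SS, Jj LL Ss, Jj Ll SS, Jj Ll Ss}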